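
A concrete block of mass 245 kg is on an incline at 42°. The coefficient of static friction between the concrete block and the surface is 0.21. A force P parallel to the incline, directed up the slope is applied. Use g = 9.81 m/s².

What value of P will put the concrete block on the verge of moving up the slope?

At impending motion up the slope, friction acts down-slope at its limit: f = μ_s N.
P is parallel to the surface, so N = m g cos θ = 1790 N.
Along the incline: P = m g sin θ + μ_s N = 1610 + 0.21×1790 = 1980 N.

P ≈ 1980 N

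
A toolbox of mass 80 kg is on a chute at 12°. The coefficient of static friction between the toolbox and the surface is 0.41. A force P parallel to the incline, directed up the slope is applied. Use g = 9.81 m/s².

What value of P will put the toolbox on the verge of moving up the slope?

P ≈ 478 N

At impending motion up the slope, friction acts down-slope at its limit: f = μ_s N.
P is parallel to the surface, so N = m g cos θ = 768 N.
Along the incline: P = m g sin θ + μ_s N = 163 + 0.41×768 = 478 N.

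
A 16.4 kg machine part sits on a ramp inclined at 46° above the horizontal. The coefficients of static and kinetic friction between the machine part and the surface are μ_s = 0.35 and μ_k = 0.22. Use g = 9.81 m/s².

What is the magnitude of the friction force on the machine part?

f ≈ 24.6 N (up the incline)

The normal reaction is N = m g cos θ = 111.8 N.
Along the slope the weight component is m g sin θ = 115.7 N; friction must supply exactly this, acting up-slope.
The static-friction ceiling is μ_s N = 0.35 × 111.8 = 39.12 N.
Since |115.7| > 39.12 N, static friction cannot hold it; the machine part slides down the incline and kinetic friction applies: f = μ_k N = 0.22 × 111.8 = 24.6 N.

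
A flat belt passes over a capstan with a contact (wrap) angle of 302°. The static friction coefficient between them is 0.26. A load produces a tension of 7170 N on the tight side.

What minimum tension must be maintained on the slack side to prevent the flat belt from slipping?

T_min ≈ 1820 N

Capstan equation at impending slip: T_tight/T_slack = e^{μβ}.
β = 302° = 5.271 rad; e^{μβ} = e^{0.26×5.271} = 3.937.
T_slack = T_tight / e^{μβ} = 7170 / 3.937 = 1820 N.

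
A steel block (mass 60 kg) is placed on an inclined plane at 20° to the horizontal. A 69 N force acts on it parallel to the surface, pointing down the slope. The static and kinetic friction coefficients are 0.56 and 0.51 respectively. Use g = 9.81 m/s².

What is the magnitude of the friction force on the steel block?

f ≈ 270 N (up the incline)

Normal force: N = m g cos θ = 60 × 9.81 × cos 20° = 553.1 N.
The friction needed for equilibrium is m g sin θ + P = 201.3 + 69 = 270.3 N, measured positive up-slope.
The static-friction ceiling is μ_s N = 0.56 × 553.1 = 309.7 N.
Since |270.3| ≤ 309.7 N, the steel block remains in static equilibrium and friction takes exactly the required value.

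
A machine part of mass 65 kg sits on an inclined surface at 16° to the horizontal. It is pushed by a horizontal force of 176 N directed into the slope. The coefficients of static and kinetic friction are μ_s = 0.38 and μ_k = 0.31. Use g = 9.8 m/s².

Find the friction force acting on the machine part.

The horizontal push has a component P sin θ into the surface, so N = m g cos θ + P sin θ = 612.3 + 48.51 = 660.8 N.
Along the incline, the net driving force (taking up-slope positive) is P cos θ − m g sin θ = 169.2 − 175.6 = -6.399 N, so equilibrium requires friction f = 6.399 N (up-slope).
Maximum static friction: μ_s N = 0.38 × 660.8 = 251.1 N.
Since 6.399 N is within the 251.1 N limit, the machine part stays put and friction is exactly 6.4 N.

f ≈ 6.4 N (up the incline)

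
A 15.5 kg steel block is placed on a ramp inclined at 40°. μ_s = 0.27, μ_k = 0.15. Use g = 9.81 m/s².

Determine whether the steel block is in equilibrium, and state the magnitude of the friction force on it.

N = m g cos θ = 116 N.
Down-slope weight component: m g sin θ = 97.7 N.
μ_s N = 31.4 N.
97.7 > 31.4 N, so it slides; kinetic friction f = μ_k N = 0.15×116 = 17.5 N.

f ≈ 17.5 N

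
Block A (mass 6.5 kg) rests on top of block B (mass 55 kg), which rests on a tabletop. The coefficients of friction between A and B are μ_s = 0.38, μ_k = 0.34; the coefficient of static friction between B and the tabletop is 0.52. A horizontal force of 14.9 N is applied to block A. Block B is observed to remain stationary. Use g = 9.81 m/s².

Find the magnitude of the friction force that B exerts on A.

Between the blocks, N₁ = m_A g = 63.77 N.
Maximum static friction on A from B: μ_s N₁ = 0.38×63.77 = 24.23 N.
P = 14.9 N is within that limit, so A and B move together (both at rest); the A–B friction is simply f₁ = P = 14.9 N.
By Newton's third law B feels 14.9 N forward from A. With B stationary, the floor's static friction on B balances it: f₂ = 14.9 N (well within μ_s(m_A+m_B)g = 313.7 N).

f ≈ 14.9 N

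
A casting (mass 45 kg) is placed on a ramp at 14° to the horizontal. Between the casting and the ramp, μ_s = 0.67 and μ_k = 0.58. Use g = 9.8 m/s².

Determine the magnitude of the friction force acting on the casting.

Perpendicular to the surface, N = m g cos θ = 45·9.8·cos 14° = 427.9 N.
For equilibrium along the incline, friction must balance the weight component: f = m g sin θ = 106.7 N up the slope.
The static-friction ceiling is μ_s N = 0.67 × 427.9 = 286.7 N.
Since |106.7| ≤ 286.7 N, the casting remains in static equilibrium and friction takes exactly the required value.

f ≈ 107 N (up the incline)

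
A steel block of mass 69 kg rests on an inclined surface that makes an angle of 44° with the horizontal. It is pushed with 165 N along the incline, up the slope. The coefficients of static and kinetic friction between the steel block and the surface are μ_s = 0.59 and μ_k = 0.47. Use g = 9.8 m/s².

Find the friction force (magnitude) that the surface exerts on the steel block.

f ≈ 229 N (up the incline)

Perpendicular to the surface, N = m g cos θ = 69·9.8·cos 44° = 486.4 N.
For equilibrium along the incline the friction force must supply f = m g sin θ − P = 469.7 − 165 = 304.7 N (positive meaning up-slope).
Maximum static friction available: μ_s N = 0.59 × 486.4 = 287 N.
|304.7| exceeds 287 N, so the steel block slips down-slope; friction is kinetic, f = μ_k N = 0.47×486.4 = 229 N.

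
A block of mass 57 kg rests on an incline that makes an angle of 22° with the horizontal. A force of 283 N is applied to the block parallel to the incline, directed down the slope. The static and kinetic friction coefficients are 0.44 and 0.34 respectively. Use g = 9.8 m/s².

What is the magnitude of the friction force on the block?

f ≈ 176 N (up the incline)

Normal force: N = m g cos θ = 57 × 9.8 × cos 22° = 517.9 N.
For equilibrium along the incline the friction force must supply f = m g sin θ + P = 209.3 + 283 = 492.3 N (positive meaning up-slope).
Static friction can supply at most μ_s N = 227.9 N.
Since |492.3| > 227.9 N, static friction cannot hold it; the block slides down the incline and kinetic friction applies: f = μ_k N = 0.34 × 517.9 = 176 N.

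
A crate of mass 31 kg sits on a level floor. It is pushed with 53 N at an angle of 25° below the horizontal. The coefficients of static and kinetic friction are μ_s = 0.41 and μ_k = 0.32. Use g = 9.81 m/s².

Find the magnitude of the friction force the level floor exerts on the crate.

N = m g + P sin α = 304.1 + 53×sin 25° = 326.5 N.
Horizontally, friction must balance P cos α = 48.03 N.
The static-friction limit is μ_s N = 133.9 N.
Since 48.03 N does not exceed the limit, the crate stays at rest and f = 48 N.

f ≈ 48 N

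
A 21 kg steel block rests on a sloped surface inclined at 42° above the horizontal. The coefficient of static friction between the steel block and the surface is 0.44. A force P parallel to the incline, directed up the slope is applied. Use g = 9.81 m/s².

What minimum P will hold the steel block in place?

The steel block tends to slide down (tan θ > μ_s), so at the point of impending slip friction acts up-slope at its limit: f = μ_s N.
P is parallel to the surface, so N = m g cos θ = 153 N.
Along the incline: P + μ_s N = m g sin θ, so P = 138 − 0.44×153 = 70.5 N.

P_min ≈ 70.5 N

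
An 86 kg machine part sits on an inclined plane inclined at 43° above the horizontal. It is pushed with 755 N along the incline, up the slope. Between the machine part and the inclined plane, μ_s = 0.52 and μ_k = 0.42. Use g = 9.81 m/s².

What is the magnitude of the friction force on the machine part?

Perpendicular to the surface, N = m g cos θ = 86·9.81·cos 43° = 617 N.
For equilibrium along the incline the friction force must supply f = m g sin θ − P = 575.4 − 755 = -179.6 N (positive meaning up-slope).
The static-friction ceiling is μ_s N = 0.52 × 617 = 320.8 N.
Since |-179.6| ≤ 320.8 N, the machine part remains in static equilibrium and friction takes exactly the required value.

f ≈ 180 N (down the incline)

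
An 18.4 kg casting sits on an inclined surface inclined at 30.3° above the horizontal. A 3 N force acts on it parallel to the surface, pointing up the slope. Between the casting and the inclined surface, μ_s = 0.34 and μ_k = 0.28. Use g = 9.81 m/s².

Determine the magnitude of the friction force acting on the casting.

Normal force: N = m g cos θ = 18.4 × 9.81 × cos 30.3° = 155.8 N.
For equilibrium along the incline the friction force must supply f = m g sin θ − P = 91.07 − 3 = 88.07 N (positive meaning up-slope).
The static-friction ceiling is μ_s N = 0.34 × 155.8 = 52.99 N.
|88.07| exceeds 52.99 N, so the casting slips down-slope; friction is kinetic, f = μ_k N = 0.28×155.8 = 43.6 N.

f ≈ 43.6 N (up the incline)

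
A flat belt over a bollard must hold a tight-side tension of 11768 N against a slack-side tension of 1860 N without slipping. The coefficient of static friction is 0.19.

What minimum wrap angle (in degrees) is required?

β_min ≈ 556°

T₂/T₁ = e^{μβ} → β = ln(T₂/T₁)/μ.
β = ln(11768/1860)/0.19 = 1.845/0.19 = 9.71 rad.
In degrees: β = 9.71 × 180/π = 556°.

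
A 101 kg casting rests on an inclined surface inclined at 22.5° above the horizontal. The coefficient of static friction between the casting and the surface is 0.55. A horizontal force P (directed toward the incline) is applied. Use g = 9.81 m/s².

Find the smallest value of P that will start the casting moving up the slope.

At impending motion up the slope, friction acts down-slope at its limit: f = μ_s N.
Perpendicular to the incline: N = m g cos θ + P sin θ.
Along the incline: P cos θ = m g sin θ + μ_s N = m g sin θ + μ_s (m g cos θ + P sin θ).
Solving, P (cos θ − μ_s sin θ) = m g (sin θ + μ_s cos θ), so P = 101×9.81×(sin 22.5° + 0.55 cos 22.5°)/(cos 22.5° − 0.55 sin 22.5°) = 991×0.8908/0.7134 = 1240 N.

P ≈ 1240 N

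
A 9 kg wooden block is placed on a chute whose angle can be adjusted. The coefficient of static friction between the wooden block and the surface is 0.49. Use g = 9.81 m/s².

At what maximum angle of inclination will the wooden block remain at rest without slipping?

θ_max ≈ 26.1°

At the slip threshold, m g sin θ = μ_s · m g cos θ, so tan θ = μ_s.
θ_max = arctan(0.49) = 26.1°.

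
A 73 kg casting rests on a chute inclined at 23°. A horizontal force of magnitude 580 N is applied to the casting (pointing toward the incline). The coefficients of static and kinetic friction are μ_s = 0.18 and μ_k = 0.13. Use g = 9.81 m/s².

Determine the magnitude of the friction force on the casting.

f ≈ 115 N (down the incline)

The horizontal push has a component P sin θ into the surface, so N = m g cos θ + P sin θ = 659.2 + 226.6 = 885.8 N.
Along the incline, the net driving force (taking up-slope positive) is P cos θ − m g sin θ = 533.9 − 279.8 = 254.1 N, so equilibrium requires friction f = -254.1 N (down-slope).
Maximum static friction: μ_s N = 0.18 × 885.8 = 159.4 N.
The required 254.1 N exceeds the static limit, so the casting slides up-slope and f = μ_k N = 0.13×885.8 = 115 N.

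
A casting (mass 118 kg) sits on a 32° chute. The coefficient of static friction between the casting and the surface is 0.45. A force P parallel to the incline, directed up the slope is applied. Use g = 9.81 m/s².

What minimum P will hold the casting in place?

The casting tends to slide down (tan θ > μ_s), so at the point of impending slip friction acts up-slope at its limit: f = μ_s N.
P is parallel to the surface, so N = m g cos θ = 982 N.
Along the incline: P + μ_s N = m g sin θ, so P = 613 − 0.45×982 = 172 N.

P_min ≈ 172 N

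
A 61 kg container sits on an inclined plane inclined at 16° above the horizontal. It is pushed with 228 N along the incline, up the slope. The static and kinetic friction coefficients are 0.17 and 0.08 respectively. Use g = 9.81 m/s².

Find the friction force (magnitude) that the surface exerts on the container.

f ≈ 63.1 N (down the incline)

The normal reaction is N = m g cos θ = 575.2 N.
For equilibrium along the incline the friction force must supply f = m g sin θ − P = 164.9 − 228 = -63.06 N (positive meaning up-slope).
Static friction can supply at most μ_s N = 97.79 N.
Since |-63.06| ≤ 97.79 N, static friction is sufficient; f equals the required value, not μ_s N.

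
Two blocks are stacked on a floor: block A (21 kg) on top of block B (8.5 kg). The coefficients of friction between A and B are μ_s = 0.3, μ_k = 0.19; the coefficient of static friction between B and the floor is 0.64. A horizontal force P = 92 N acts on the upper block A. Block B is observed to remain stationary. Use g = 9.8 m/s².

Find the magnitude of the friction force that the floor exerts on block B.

f ≈ 39.1 N

Between the blocks, N₁ = m_A g = 205.8 N.
Maximum static friction on A from B: μ_s N₁ = 0.3×205.8 = 61.74 N.
P = 92 N exceeds that limit, so A slips over B and the interface friction becomes kinetic: f₁ = μ_k N₁ = 0.19×205.8 = 39.1 N.
By Newton's third law B feels 39.1 N forward from A. With B stationary, the floor's static friction on B balances it: f₂ = 39.1 N (well within μ_s(m_A+m_B)g = 185 N).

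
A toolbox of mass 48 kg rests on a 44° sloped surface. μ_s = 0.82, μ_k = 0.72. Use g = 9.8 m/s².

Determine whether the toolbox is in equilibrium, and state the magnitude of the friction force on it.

N = m g cos θ = 338 N.
Down-slope weight component: m g sin θ = 327 N.
μ_s N = 277 N.
327 > 277 N, so it slides; kinetic friction f = μ_k N = 0.72×338 = 244 N.

f ≈ 244 N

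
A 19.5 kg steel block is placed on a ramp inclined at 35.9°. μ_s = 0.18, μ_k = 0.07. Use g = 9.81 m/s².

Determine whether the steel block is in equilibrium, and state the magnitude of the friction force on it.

N = m g cos θ = 155 N.
Down-slope weight component: m g sin θ = 112 N.
μ_s N = 27.9 N.
112 > 27.9 N, so it slides; kinetic friction f = μ_k N = 0.07×155 = 10.8 N.

f ≈ 10.8 N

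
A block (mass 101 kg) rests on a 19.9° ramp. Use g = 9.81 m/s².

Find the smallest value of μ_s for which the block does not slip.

At the slip threshold m g sin θ = μ_s m g cos θ, so μ_s,min = tan θ.
μ_s,min = tan 19.9° = 0.362.

μ_s,min ≈ 0.362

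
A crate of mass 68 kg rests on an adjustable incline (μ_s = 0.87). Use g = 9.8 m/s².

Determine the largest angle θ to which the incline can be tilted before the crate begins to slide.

θ_max ≈ 41°

At the slip threshold, m g sin θ = μ_s · m g cos θ, so tan θ = μ_s.
θ_max = arctan(0.87) = 41°.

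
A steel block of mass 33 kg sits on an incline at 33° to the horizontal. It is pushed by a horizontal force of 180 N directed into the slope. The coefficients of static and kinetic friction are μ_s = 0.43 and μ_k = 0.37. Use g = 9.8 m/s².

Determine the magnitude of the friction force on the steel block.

f ≈ 25.2 N (up the incline)

Normal direction: N = m g cos θ + P sin θ = 369.3 N.
Parallel to the incline: P cos θ − m g sin θ = 151 − 176.1 = -25.18 N; the friction needed to balance this is 25.18 N acting up the slope.
Maximum static friction: μ_s N = 0.43 × 369.3 = 158.8 N.
Since 25.18 N is within the 158.8 N limit, the steel block stays put and friction is exactly 25.2 N.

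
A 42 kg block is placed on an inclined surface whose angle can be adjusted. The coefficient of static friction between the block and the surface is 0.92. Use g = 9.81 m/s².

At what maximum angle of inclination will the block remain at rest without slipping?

At the slip threshold, m g sin θ = μ_s · m g cos θ, so tan θ = μ_s.
θ_max = arctan(0.92) = 42.6°.

θ_max ≈ 42.6°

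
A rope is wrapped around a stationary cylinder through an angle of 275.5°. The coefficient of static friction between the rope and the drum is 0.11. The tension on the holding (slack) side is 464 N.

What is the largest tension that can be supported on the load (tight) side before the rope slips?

T_max ≈ 787 N

At impending slip the capstan equation gives T₂/T₁ = e^{μβ} with β in radians.
β = 275.5° × π/180 = 4.808 rad.
e^{μβ} = e^{0.11×4.808} = 1.697.
T₂ = T₁ · e^{μβ} = 464 × 1.697 = 787 N.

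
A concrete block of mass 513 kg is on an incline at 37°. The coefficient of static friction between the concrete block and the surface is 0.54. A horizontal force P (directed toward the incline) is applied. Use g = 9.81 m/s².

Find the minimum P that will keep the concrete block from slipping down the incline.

The concrete block tends to slide down (tan θ > μ_s), so at the point of impending slip friction acts up-slope at its limit: f = μ_s N.
Perpendicular to the incline: N = m g cos θ + P sin θ.
Along the incline: P cos θ + μ_s N = m g sin θ, i.e. P cos θ + μ_s (m g cos θ + P sin θ) = m g sin θ.
Solving, P (cos θ + μ_s sin θ) = m g (sin θ − μ_s cos θ), so P = 5030×0.1706/1.124 = 764 N.

P_min ≈ 764 N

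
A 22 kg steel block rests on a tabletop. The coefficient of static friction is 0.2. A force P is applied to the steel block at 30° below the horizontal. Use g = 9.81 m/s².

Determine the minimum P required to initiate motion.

P ≈ 56.3 N

N = m g + P sin α (the push presses the steel block into the tabletop).
At impending slip, P cos α = μ_s N = μ_s (m g + P sin α).
Solving: P (cos α − μ_s sin α) = μ_s m g → P = 0.2×216/(cos 30° − 0.2 sin 30°) = 43.2/0.766 = 56.3 N.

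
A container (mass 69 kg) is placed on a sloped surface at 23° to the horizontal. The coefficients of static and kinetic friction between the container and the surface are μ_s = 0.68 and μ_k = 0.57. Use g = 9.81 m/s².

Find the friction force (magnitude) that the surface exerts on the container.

The normal reaction is N = m g cos θ = 623.1 N.
Along the slope the weight component is m g sin θ = 264.5 N; friction must supply exactly this, acting up-slope.
Static friction can supply at most μ_s N = 423.7 N.
Since |264.5| ≤ 423.7 N, the container remains in static equilibrium and friction takes exactly the required value.

f ≈ 264 N (up the incline)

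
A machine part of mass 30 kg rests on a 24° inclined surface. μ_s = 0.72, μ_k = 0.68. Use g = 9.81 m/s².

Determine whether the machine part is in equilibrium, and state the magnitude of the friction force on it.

N = m g cos θ = 269 N.
Down-slope weight component: m g sin θ = 120 N.
μ_s N = 194 N.
120 ≤ 194 N, so it stays put; friction = 120 N.

f ≈ 120 N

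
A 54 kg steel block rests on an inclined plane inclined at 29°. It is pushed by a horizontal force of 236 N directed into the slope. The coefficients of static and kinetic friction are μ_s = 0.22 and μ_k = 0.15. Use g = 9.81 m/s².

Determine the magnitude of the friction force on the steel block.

Normal direction: N = m g cos θ + P sin θ = 577.7 N.
Parallel to the incline: P cos θ − m g sin θ = 206.4 − 256.8 = -50.41 N; the friction needed to balance this is 50.41 N acting up the slope.
Maximum static friction: μ_s N = 0.22 × 577.7 = 127.1 N.
|f_req| = 50.41 ≤ 127.1 N → the steel block is in equilibrium; friction equals the required value.

f ≈ 50.4 N (up the incline)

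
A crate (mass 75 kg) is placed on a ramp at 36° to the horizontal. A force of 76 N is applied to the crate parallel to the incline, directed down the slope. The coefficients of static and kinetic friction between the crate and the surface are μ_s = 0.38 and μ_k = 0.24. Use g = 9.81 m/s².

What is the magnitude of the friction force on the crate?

f ≈ 143 N (up the incline)

Normal force: N = m g cos θ = 75 × 9.81 × cos 36° = 595.2 N.
Parallel to the incline, ΣF = 0 gives f = m g sin θ + P = 432.5 + 76 = 508.5 N (up-slope positive).
Static friction can supply at most μ_s N = 226.2 N.
|508.5| exceeds 226.2 N, so the crate slips down-slope; friction is kinetic, f = μ_k N = 0.24×595.2 = 143 N.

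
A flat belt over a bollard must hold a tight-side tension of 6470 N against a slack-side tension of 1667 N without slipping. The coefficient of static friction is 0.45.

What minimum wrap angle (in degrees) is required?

T₂/T₁ = e^{μβ} → β = ln(T₂/T₁)/μ.
β = ln(6470/1667)/0.45 = 1.356/0.45 = 3.014 rad.
In degrees: β = 3.014 × 180/π = 173°.

β_min ≈ 173°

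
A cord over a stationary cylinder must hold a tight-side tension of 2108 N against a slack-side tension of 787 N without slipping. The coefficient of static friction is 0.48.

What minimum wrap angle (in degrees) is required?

T₂/T₁ = e^{μβ} → β = ln(T₂/T₁)/μ.
β = ln(2108/787)/0.48 = 0.9853/0.48 = 2.053 rad.
In degrees: β = 2.053 × 180/π = 118°.

β_min ≈ 118°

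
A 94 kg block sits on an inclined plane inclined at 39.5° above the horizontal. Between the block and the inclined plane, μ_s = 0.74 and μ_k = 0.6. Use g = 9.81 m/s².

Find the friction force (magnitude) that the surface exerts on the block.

f ≈ 427 N (up the incline)

Normal force: N = m g cos θ = 94 × 9.81 × cos 39.5° = 711.5 N.
For equilibrium along the incline, friction must balance the weight component: f = m g sin θ = 586.6 N up the slope.
Maximum static friction available: μ_s N = 0.74 × 711.5 = 526.5 N.
|586.6| exceeds 526.5 N, so the block slips down-slope; friction is kinetic, f = μ_k N = 0.6×711.5 = 427 N.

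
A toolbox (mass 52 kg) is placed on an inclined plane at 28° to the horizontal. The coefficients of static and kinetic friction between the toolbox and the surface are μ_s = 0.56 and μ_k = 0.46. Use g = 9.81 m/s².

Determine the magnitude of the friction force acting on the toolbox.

f ≈ 239 N (up the incline)

Normal force: N = m g cos θ = 52 × 9.81 × cos 28° = 450.4 N.
Along the slope the weight component is m g sin θ = 239.5 N; friction must supply exactly this, acting up-slope.
The static-friction ceiling is μ_s N = 0.56 × 450.4 = 252.2 N.
Since |239.5| ≤ 252.2 N, static friction is sufficient; f equals the required value, not μ_s N.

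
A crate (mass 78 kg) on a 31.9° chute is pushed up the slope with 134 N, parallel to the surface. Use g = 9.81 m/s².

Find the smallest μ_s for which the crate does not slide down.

N = m g cos θ = 649.6 N.
Friction must make up the shortfall along the incline: f = m g sin θ − P = 404.4 − 134 = 270.4 N.
At the threshold f = μ_s N, so μ_s,min = 270.4/649.6 = 0.416.

μ_s,min ≈ 0.416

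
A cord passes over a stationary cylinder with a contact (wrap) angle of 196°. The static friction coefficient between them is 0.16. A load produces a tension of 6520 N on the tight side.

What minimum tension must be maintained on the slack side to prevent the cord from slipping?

Capstan equation at impending slip: T_tight/T_slack = e^{μβ}.
β = 196° = 3.421 rad; e^{μβ} = e^{0.16×3.421} = 1.729.
T_slack = T_tight / e^{μβ} = 6520 / 1.729 = 3770 N.

T_min ≈ 3770 N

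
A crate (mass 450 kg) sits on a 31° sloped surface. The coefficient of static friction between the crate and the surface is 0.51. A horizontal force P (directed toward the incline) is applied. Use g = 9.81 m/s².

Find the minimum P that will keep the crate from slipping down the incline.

P_min ≈ 307 N

The crate tends to slide down (tan θ > μ_s), so at the point of impending slip friction acts up-slope at its limit: f = μ_s N.
Perpendicular to the incline: N = m g cos θ + P sin θ.
Along the incline: P cos θ + μ_s N = m g sin θ, i.e. P cos θ + μ_s (m g cos θ + P sin θ) = m g sin θ.
Solving, P (cos θ + μ_s sin θ) = m g (sin θ − μ_s cos θ), so P = 4410×0.07788/1.12 = 307 N.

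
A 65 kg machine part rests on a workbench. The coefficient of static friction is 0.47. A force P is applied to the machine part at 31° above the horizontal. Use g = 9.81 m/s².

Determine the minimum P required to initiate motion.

N = m g − P sin α (the pull lifts the machine part).
At impending slip, P cos α = μ_s N = μ_s (m g − P sin α).
Solving: P (cos α + μ_s sin α) = μ_s m g → P = 0.47×638/(cos 31° + 0.47 sin 31°) = 300/1.099 = 273 N.

P ≈ 273 N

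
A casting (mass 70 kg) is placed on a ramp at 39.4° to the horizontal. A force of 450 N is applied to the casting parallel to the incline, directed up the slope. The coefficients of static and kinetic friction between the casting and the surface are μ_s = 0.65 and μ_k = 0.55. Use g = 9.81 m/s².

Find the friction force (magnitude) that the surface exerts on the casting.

f ≈ 14.1 N (down the incline)

The normal reaction is N = m g cos θ = 530.6 N.
Parallel to the incline, ΣF = 0 gives f = m g sin θ − P = 435.9 − 450 = -14.13 N (up-slope positive).
The static-friction ceiling is μ_s N = 0.65 × 530.6 = 344.9 N.
Since |-14.13| ≤ 344.9 N, no slip — friction simply equals what equilibrium demands.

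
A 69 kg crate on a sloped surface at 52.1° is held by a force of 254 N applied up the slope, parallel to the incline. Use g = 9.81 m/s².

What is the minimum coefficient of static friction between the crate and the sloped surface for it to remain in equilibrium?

μ_s,min ≈ 0.674

N = m g cos θ = 415.8 N.
Friction must make up the shortfall along the incline: f = m g sin θ − P = 534.1 − 254 = 280.1 N.
At the threshold f = μ_s N, so μ_s,min = 280.1/415.8 = 0.674.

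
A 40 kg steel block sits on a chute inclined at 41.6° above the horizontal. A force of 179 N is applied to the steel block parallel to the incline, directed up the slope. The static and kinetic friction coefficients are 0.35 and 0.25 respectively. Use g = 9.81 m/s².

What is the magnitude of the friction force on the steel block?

f ≈ 81.5 N (up the incline)

Normal force: N = m g cos θ = 40 × 9.81 × cos 41.6° = 293.4 N.
For equilibrium along the incline the friction force must supply f = m g sin θ − P = 260.5 − 179 = 81.52 N (positive meaning up-slope).
Static friction can supply at most μ_s N = 102.7 N.
Since |81.52| ≤ 102.7 N, the steel block remains in static equilibrium and friction takes exactly the required value.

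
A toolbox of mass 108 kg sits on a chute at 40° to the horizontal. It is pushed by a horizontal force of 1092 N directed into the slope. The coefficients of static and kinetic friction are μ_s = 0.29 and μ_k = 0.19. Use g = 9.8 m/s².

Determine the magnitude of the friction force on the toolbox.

The horizontal push has a component P sin θ into the surface, so N = m g cos θ + P sin θ = 810.8 + 701.9 = 1513 N.
Along the incline, the net driving force (taking up-slope positive) is P cos θ − m g sin θ = 836.5 − 680.3 = 156.2 N, so equilibrium requires friction f = -156.2 N (down-slope).
The limit of static friction is μ_s N = 438.7 N.
Since 156.2 N is within the 438.7 N limit, the toolbox stays put and friction is exactly 156 N.

f ≈ 156 N (down the incline)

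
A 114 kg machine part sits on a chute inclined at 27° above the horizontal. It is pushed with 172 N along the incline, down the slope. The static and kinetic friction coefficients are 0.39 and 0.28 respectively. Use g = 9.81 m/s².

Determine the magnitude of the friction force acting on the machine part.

The normal reaction is N = m g cos θ = 996.4 N.
Parallel to the incline, ΣF = 0 gives f = m g sin θ + P = 507.7 + 172 = 679.7 N (up-slope positive).
The static-friction ceiling is μ_s N = 0.39 × 996.4 = 388.6 N.
|679.7| exceeds 388.6 N, so the machine part slips down-slope; friction is kinetic, f = μ_k N = 0.28×996.4 = 279 N.

f ≈ 279 N (up the incline)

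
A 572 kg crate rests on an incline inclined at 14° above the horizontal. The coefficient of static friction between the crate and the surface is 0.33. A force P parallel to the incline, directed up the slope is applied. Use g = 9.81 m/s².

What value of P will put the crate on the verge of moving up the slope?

P ≈ 3150 N

At impending motion up the slope, friction acts down-slope at its limit: f = μ_s N.
P is parallel to the surface, so N = m g cos θ = 5440 N.
Along the incline: P = m g sin θ + μ_s N = 1360 + 0.33×5440 = 3150 N.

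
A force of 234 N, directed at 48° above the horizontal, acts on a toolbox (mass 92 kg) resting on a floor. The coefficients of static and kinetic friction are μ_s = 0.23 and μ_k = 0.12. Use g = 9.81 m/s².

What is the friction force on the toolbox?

Vertical equilibrium gives N = m g − P sin α = 728.6 N.
The horizontal driving force is P cos α = 156.6 N, so equilibrium needs friction f = 156.6 N.
The static-friction limit is μ_s N = 167.6 N.
156.6 ≤ 167.6 N → static; friction equals the required 157 N.

f ≈ 157 N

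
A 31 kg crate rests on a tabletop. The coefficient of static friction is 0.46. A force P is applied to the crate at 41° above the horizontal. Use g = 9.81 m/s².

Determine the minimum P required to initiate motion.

P ≈ 132 N

N = m g − P sin α (the pull lifts the crate).
At impending slip, P cos α = μ_s N = μ_s (m g − P sin α).
Solving: P (cos α + μ_s sin α) = μ_s m g → P = 0.46×304/(cos 41° + 0.46 sin 41°) = 140/1.056 = 132 N.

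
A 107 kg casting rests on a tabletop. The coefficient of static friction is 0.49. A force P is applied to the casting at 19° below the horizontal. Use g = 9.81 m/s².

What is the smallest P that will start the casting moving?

N = m g + P sin α (the push presses the casting into the tabletop).
At impending slip, P cos α = μ_s N = μ_s (m g + P sin α).
Solving: P (cos α − μ_s sin α) = μ_s m g → P = 0.49×1050/(cos 19° − 0.49 sin 19°) = 514/0.786 = 654 N.

P ≈ 654 N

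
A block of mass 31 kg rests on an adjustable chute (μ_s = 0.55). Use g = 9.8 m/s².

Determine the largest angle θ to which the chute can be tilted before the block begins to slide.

θ_max ≈ 28.8°

At the slip threshold, m g sin θ = μ_s · m g cos θ, so tan θ = μ_s.
θ_max = arctan(0.55) = 28.8°.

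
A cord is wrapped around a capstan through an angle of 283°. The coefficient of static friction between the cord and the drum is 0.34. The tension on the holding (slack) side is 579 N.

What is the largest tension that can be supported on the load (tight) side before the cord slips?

T_max ≈ 3100 N

At impending slip the capstan equation gives T₂/T₁ = e^{μβ} with β in radians.
β = 283° × π/180 = 4.939 rad.
e^{μβ} = e^{0.34×4.939} = 5.362.
T₂ = T₁ · e^{μβ} = 579 × 5.362 = 3100 N.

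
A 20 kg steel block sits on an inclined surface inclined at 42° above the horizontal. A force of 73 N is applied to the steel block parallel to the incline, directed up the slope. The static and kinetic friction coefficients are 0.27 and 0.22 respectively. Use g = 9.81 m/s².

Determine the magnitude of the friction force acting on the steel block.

f ≈ 32.1 N (up the incline)

Normal force: N = m g cos θ = 20 × 9.81 × cos 42° = 145.8 N.
For equilibrium along the incline the friction force must supply f = m g sin θ − P = 131.3 − 73 = 58.28 N (positive meaning up-slope).
The static-friction ceiling is μ_s N = 0.27 × 145.8 = 39.37 N.
Since |58.28| > 39.37 N, static friction cannot hold it; the steel block slides down the incline and kinetic friction applies: f = μ_k N = 0.22 × 145.8 = 32.1 N.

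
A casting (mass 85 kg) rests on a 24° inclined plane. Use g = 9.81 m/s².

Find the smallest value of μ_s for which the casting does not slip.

μ_s,min ≈ 0.445

At the slip threshold m g sin θ = μ_s m g cos θ, so μ_s,min = tan θ.
μ_s,min = tan 24° = 0.445.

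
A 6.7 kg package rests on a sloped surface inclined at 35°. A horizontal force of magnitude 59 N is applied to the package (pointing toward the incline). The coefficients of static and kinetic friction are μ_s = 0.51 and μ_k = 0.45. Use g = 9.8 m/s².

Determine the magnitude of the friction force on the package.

f ≈ 10.7 N (down the incline)

Resolve perpendicular to the incline: N = m g cos θ + P sin θ = 6.7×9.8×cos 35° + 59×sin 35° = 87.63 N.
Parallel to the incline: P cos θ − m g sin θ = 48.33 − 37.66 = 10.67 N; the friction needed to balance this is 10.67 N acting down the slope.
The limit of static friction is μ_s N = 44.69 N.
Since 10.67 N is within the 44.69 N limit, the package stays put and friction is exactly 10.7 N.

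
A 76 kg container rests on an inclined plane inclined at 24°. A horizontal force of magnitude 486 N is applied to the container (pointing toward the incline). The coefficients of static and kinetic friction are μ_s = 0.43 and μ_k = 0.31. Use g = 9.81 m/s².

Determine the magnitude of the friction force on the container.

The horizontal push has a component P sin θ into the surface, so N = m g cos θ + P sin θ = 681.1 + 197.7 = 878.8 N.
Along the incline, the net driving force (taking up-slope positive) is P cos θ − m g sin θ = 444 − 303.2 = 140.7 N, so equilibrium requires friction f = -140.7 N (down-slope).
Maximum static friction: μ_s N = 0.43 × 878.8 = 377.9 N.
|f_req| = 140.7 ≤ 377.9 N → the container is in equilibrium; friction equals the required value.

f ≈ 141 N (down the incline)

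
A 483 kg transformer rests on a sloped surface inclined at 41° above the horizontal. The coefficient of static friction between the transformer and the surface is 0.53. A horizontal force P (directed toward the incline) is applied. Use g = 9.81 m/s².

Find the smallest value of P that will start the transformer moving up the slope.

At impending motion up the slope, friction acts down-slope at its limit: f = μ_s N.
Perpendicular to the incline: N = m g cos θ + P sin θ.
Along the incline: P cos θ = m g sin θ + μ_s N = m g sin θ + μ_s (m g cos θ + P sin θ).
Solving, P (cos θ − μ_s sin θ) = m g (sin θ + μ_s cos θ), so P = 483×9.81×(sin 41° + 0.53 cos 41°)/(cos 41° − 0.53 sin 41°) = 4740×1.056/0.407 = 12300 N.

P ≈ 12300 N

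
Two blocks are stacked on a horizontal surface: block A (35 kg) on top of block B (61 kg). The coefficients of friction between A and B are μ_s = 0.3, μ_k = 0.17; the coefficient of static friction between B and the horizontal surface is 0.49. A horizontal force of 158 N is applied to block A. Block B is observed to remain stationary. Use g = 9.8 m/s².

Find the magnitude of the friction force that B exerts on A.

Between the blocks, N₁ = m_A g = 343 N.
So the A–B interface can sustain at most μ_s N₁ = 102.9 N of static friction.
Since P = 158 N > 102.9 N, A slides on B; the A–B friction is kinetic: f₁ = μ_k N₁ = 0.17×343 = 58.3 N.
B experiences an equal 58.3 N forward from A (third law). B is in equilibrium, so the floor supplies f₂ = 58.3 N of static friction (limit μ_s(m_A+m_B)g = 461 N, not exceeded).

f ≈ 58.3 N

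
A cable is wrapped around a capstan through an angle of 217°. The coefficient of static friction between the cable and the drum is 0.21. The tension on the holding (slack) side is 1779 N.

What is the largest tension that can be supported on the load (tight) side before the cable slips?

T_max ≈ 3940 N

At impending slip the capstan equation gives T₂/T₁ = e^{μβ} with β in radians.
β = 217° × π/180 = 3.787 rad.
e^{μβ} = e^{0.21×3.787} = 2.215.
T₂ = T₁ · e^{μβ} = 1779 × 2.215 = 3940 N.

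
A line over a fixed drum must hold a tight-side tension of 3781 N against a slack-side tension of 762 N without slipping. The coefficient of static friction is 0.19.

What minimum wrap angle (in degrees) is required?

T₂/T₁ = e^{μβ} → β = ln(T₂/T₁)/μ.
β = ln(3781/762)/0.19 = 1.602/0.19 = 8.431 rad.
In degrees: β = 8.431 × 180/π = 483°.

β_min ≈ 483°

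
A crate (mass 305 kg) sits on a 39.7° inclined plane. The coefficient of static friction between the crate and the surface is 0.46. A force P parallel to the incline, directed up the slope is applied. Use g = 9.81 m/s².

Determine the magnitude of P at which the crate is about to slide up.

P ≈ 2970 N

At impending motion up the slope, friction acts down-slope at its limit: f = μ_s N.
P is parallel to the surface, so N = m g cos θ = 2300 N.
Along the incline: P = m g sin θ + μ_s N = 1910 + 0.46×2300 = 2970 N.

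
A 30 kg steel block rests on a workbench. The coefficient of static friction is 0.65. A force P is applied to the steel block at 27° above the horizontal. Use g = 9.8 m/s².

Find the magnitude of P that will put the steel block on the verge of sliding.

N = m g − P sin α (the pull lifts the steel block).
At impending slip, P cos α = μ_s N = μ_s (m g − P sin α).
Solving: P (cos α + μ_s sin α) = μ_s m g → P = 0.65×294/(cos 27° + 0.65 sin 27°) = 191/1.186 = 161 N.

P ≈ 161 N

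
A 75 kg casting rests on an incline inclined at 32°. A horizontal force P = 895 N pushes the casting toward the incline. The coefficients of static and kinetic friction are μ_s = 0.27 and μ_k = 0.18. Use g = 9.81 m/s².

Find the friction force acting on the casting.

Resolve perpendicular to the incline: N = m g cos θ + P sin θ = 75×9.81×cos 32° + 895×sin 32° = 1098 N.
Along the incline, the net driving force (taking up-slope positive) is P cos θ − m g sin θ = 759 − 389.9 = 369.1 N, so equilibrium requires friction f = -369.1 N (down-slope).
Maximum static friction: μ_s N = 0.27 × 1098 = 296.5 N.
The required 369.1 N exceeds the static limit, so the casting slides up-slope and f = μ_k N = 0.18×1098 = 198 N.

f ≈ 198 N (down the incline)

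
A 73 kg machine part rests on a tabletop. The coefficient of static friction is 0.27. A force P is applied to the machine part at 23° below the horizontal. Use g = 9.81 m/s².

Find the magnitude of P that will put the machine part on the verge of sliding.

P ≈ 237 N

N = m g + P sin α (the push presses the machine part into the tabletop).
At impending slip, P cos α = μ_s N = μ_s (m g + P sin α).
Solving: P (cos α − μ_s sin α) = μ_s m g → P = 0.27×716/(cos 23° − 0.27 sin 23°) = 193/0.815 = 237 N.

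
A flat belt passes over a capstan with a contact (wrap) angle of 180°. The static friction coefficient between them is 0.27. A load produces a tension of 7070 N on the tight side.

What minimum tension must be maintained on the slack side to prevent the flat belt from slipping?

Capstan equation at impending slip: T_tight/T_slack = e^{μβ}.
β = 180° = 3.142 rad; e^{μβ} = e^{0.27×3.142} = 2.336.
T_slack = T_tight / e^{μβ} = 7070 / 2.336 = 3030 N.

T_min ≈ 3030 N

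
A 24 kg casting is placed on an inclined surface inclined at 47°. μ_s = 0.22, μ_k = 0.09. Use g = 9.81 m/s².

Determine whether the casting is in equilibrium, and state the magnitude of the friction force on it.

N = m g cos θ = 161 N.
Down-slope weight component: m g sin θ = 172 N.
μ_s N = 35.3 N.
172 > 35.3 N, so it slides; kinetic friction f = μ_k N = 0.09×161 = 14.5 N.

f ≈ 14.5 N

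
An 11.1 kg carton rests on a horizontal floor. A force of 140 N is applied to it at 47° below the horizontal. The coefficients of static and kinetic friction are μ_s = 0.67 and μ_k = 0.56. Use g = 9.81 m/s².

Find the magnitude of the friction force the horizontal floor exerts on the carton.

f ≈ 95.5 N

N = m g + P sin α = 108.9 + 140×sin 47° = 211.3 N.
The horizontal driving force is P cos α = 95.48 N, so equilibrium needs friction f = 95.48 N.
μ_s N = 0.67 × 211.3 = 141.6 N.
95.48 ≤ 141.6 N → static; friction equals the required 95.5 N.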